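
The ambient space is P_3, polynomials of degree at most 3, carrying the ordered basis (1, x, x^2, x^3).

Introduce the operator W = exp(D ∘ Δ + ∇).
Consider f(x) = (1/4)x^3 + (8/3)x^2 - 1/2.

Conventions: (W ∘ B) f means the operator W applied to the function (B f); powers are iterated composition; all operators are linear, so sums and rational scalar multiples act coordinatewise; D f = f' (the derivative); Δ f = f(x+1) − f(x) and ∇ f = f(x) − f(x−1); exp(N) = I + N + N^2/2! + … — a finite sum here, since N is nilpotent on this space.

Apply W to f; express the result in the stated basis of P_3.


the result is g(x) = (1/4)x^3 + (41/12)x^2 + (41/6)x + 41/6

order-1 term: (3/4)x^2 + (73/12)x + 11/3
order-2 term: (3/4)x + 41/12
order-3 term: 1/4
the series for exp(D ∘ Δ + ∇) f terminates at order 3
exp(D ∘ Δ + ∇) f = (1/4)x^3 + (41/12)x^2 + (41/6)x + 41/6


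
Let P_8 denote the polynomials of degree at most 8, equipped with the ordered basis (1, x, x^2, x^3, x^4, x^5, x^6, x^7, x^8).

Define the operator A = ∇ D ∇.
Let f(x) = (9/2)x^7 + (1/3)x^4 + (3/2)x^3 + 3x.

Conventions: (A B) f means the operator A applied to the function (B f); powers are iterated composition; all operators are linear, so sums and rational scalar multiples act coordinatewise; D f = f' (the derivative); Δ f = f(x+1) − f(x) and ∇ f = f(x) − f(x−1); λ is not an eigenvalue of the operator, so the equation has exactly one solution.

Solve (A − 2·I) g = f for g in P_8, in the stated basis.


g(x) = -(9/4)x^7 - (2837/12)x^4 + (3777/4)x^3 - (6615/4)x^2 - 1421x + 10363/2

write g with unknown coordinates in the stated basis and equate coefficients in (A − 2·I) g = f
solving from the highest basis element down gives g = -(9/4)x^7 - (2837/12)x^4 + (3777/4)x^3 - (6615/4)x^2 - 1421x + 10363/2
check: A g = -(945/2)x^4 + 1890x^3 - (6615/2)x^2 - 2839x + 10363
so A g − 2·g = (9/2)x^7 + (1/3)x^4 + (3/2)x^3 + 3x = f ✓


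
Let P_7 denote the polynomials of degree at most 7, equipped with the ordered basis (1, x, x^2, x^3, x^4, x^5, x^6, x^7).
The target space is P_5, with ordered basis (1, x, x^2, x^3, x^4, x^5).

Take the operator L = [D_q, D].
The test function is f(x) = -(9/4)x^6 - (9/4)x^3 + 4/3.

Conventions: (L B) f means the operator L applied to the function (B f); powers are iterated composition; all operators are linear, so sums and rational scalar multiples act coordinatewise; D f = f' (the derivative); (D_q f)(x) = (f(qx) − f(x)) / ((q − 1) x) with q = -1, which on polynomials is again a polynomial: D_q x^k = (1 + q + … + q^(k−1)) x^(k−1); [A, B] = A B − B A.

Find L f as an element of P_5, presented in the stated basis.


D f = -(27/2)x^5 - (27/4)x^2
D_q D f = -(27/2)x^4
D_q f = -(9/4)x^2
D D_q f = -(9/2)x
[D_q, D] f = -(27/2)x^4 + (9/2)x

the image equals g(x) = -(27/2)x^4 + (9/2)x


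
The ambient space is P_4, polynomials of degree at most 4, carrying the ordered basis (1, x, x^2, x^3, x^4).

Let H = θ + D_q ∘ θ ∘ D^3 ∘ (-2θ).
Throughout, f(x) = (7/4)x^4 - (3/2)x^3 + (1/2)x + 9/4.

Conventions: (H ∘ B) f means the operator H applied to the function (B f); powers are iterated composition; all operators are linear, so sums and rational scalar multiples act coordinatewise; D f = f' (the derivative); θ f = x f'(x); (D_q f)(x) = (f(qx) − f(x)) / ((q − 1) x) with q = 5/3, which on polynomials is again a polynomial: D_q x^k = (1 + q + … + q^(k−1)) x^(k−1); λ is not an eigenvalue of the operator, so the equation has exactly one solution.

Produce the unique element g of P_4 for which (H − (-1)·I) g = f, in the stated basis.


write g with unknown coordinates in the stated basis and equate coefficients in (H − (-1)·I) g = f
solving from the highest basis element down gives g = (7/20)x^4 - (3/8)x^3 + (1/4)x + 1389/20
check: H g = (7/5)x^4 - (9/8)x^3 + (1/4)x - 336/5
so H g − (-1)·g = (7/4)x^4 - (3/2)x^3 + (1/2)x + 9/4 = f ✓

the image equals g(x) = (7/20)x^4 - (3/8)x^3 + (1/4)x + 1389/20


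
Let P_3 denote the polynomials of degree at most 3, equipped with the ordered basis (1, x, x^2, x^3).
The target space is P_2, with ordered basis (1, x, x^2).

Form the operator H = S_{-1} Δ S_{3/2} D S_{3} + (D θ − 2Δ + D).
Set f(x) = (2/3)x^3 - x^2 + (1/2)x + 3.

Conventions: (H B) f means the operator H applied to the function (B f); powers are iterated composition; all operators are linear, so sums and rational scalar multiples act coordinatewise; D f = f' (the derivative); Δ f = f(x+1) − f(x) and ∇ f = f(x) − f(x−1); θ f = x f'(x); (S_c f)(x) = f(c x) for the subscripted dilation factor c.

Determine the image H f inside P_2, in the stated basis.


S_{3} f = 18x^3 - 9x^2 + (3/2)x + 3
D S_{3} f = 54x^2 - 18x + 3/2
S_{3/2} D S_{3} f = (243/2)x^2 - 27x + 3/2
Δ (S_{3/2} D S_{3}) f = 243x + 189/2
S_{-1} (Δ S_{3/2} D S_{3}) f = -243x + 189/2
θ f = 2x^3 - 2x^2 + (1/2)x
D θ f = 6x^2 - 4x + 1/2
Δ f = 2x^2 + 1/6
(-2Δ) f = -4x^2 - 1/3
D f = 2x^2 - 2x + 1/2
(D θ − 2Δ + D) f = 4x^2 - 6x + 2/3
(S_{-1} Δ S_{3/2} D S_{3} + (D θ − 2Δ + D)) f = 4x^2 - 249x + 571/6

the image equals g(x) = 4x^2 - 249x + 571/6


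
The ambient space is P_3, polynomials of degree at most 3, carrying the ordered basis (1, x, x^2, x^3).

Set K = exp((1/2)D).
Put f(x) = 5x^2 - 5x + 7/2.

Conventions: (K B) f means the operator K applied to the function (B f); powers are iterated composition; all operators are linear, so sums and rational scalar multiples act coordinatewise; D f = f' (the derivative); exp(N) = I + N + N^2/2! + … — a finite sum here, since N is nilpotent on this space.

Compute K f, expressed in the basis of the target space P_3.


the image equals g(x) = 5x^2 + 9/4

order-1 term: 5x - 5/2
order-2 term: 5/4
the series for exp((1/2)D) f terminates at order 2
exp((1/2)D) f = 5x^2 + 9/4


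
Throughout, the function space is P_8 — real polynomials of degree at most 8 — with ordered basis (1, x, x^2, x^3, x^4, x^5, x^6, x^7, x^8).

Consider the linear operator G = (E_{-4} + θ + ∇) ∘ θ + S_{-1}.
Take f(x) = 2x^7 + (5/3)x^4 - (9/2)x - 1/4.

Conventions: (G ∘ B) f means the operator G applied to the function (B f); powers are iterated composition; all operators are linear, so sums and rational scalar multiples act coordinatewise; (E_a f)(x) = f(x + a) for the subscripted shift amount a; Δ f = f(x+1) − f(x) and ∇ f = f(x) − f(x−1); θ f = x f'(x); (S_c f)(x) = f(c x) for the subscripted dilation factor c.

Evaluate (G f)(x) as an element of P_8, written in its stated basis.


θ f = 14x^7 + (20/3)x^4 - (9/2)x
E_{-4} θ f = 14x^7 - 392x^6 + 4704x^5 - (94060/3)x^4 + (376000/3)x^3 - 300416x^2 + (2398181/6)x - 682954/3
θ θ f = 98x^7 + (80/3)x^4 - (9/2)x
∇ θ f = 98x^6 - 294x^5 + 490x^4 - (1390/3)x^3 + 254x^2 - (214/3)x + 17/6
(E_{-4} + θ + ∇) θ f = 112x^7 - 294x^6 + 4410x^5 - (92510/3)x^4 + 124870x^3 - 300162x^2 + 399621x - 455297/2
S_{-1} f = -2x^7 + (5/3)x^4 + (9/2)x - 1/4
((E_{-4} + θ + ∇) ∘ θ + S_{-1}) f = 110x^7 - 294x^6 + 4410x^5 - 30835x^4 + 124870x^3 - 300162x^2 + (799251/2)x - 910595/4

the image equals g(x) = 110x^7 - 294x^6 + 4410x^5 - 30835x^4 + 124870x^3 - 300162x^2 + (799251/2)x - 910595/4


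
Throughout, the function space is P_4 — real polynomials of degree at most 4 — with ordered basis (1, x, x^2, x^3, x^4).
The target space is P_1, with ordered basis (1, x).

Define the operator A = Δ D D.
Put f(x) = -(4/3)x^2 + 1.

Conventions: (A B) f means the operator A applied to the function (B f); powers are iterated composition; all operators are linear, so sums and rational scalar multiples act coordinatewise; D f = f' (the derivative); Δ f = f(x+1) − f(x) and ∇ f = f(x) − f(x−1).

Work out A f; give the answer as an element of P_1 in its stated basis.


D f = -(8/3)x
D D f = -8/3
Δ (D D) f = 0

the result is g(x) = 0


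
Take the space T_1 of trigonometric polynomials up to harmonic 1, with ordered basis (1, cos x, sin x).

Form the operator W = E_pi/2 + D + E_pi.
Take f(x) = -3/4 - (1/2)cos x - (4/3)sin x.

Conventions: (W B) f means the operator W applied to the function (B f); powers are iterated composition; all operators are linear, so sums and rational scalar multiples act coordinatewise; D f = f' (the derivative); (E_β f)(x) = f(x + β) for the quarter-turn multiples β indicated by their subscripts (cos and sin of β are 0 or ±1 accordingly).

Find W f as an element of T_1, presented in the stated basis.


E_pi/2 f = -3/4 - (4/3)cos x + (1/2)sin x
D f = -(4/3)cos x + (1/2)sin x
E_pi f = -3/4 + (1/2)cos x + (4/3)sin x
(E_pi/2 + D + E_pi) f = -3/2 - (13/6)cos x + (7/3)sin x

the result is g(x) = -3/2 - (13/6)cos x + (7/3)sin x


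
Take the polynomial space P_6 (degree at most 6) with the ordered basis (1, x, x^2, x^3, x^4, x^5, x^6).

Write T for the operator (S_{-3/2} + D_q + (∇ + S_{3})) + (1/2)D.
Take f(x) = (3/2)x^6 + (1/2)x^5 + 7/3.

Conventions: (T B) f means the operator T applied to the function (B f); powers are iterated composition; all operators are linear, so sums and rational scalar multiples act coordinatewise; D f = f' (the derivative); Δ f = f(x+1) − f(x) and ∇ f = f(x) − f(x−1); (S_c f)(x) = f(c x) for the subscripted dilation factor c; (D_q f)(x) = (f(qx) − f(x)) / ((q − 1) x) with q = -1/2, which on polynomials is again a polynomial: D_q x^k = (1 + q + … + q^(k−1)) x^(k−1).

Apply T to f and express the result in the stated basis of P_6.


S_{-3/2} f = (2187/128)x^6 - (243/64)x^5 + 7/3
D_q f = (63/64)x^5 + (11/32)x^4
∇ f = 9x^5 - 20x^4 + 25x^3 - (35/2)x^2 + (13/2)x - 1
S_{3} f = (2187/2)x^6 + (243/2)x^5 + 7/3
(∇ + S_{3}) f = (2187/2)x^6 + (261/2)x^5 - 20x^4 + 25x^3 - (35/2)x^2 + (13/2)x + 4/3
(S_{-3/2} + D_q + (∇ + S_{3})) f = (142155/128)x^6 + (2043/16)x^5 - (629/32)x^4 + 25x^3 - (35/2)x^2 + (13/2)x + 11/3
D f = 9x^5 + (5/2)x^4
((1/2)D) f = (9/2)x^5 + (5/4)x^4
((S_{-3/2} + D_q + (∇ + S_{3})) + (1/2)D) f = (142155/128)x^6 + (2115/16)x^5 - (589/32)x^4 + 25x^3 - (35/2)x^2 + (13/2)x + 11/3

the image equals g(x) = (142155/128)x^6 + (2115/16)x^5 - (589/32)x^4 + 25x^3 - (35/2)x^2 + (13/2)x + 11/3


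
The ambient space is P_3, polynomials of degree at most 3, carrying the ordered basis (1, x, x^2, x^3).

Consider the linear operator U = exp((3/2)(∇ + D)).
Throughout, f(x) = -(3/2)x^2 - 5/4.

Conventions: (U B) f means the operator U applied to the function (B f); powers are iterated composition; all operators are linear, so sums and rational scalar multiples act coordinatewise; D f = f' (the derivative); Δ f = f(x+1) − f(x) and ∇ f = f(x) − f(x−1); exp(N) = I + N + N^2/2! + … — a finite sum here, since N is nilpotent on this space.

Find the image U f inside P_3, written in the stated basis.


the result is g(x) = -(3/2)x^2 - 9x - 25/2

order-1 term: -9x + 9/4
order-2 term: -27/2
the series for exp((3/2)(∇ + D)) f terminates at order 2
exp((3/2)(∇ + D)) f = -(3/2)x^2 - 9x - 25/2


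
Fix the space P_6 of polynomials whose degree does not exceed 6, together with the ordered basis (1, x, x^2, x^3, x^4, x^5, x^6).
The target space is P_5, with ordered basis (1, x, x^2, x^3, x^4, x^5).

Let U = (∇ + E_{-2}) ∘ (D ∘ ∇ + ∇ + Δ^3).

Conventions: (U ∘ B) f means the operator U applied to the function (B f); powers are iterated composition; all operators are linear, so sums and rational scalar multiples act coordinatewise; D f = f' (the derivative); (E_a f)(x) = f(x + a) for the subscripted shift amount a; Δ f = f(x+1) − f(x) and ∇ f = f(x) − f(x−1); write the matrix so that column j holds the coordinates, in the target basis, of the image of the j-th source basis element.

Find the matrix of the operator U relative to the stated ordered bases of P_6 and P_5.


the matrix is [[0, 1, -1, 10, 13, 76, 903]; [0, 0, 2, -3, 40, 65, 456]; [0, 0, 0, 3, -6, 100, 195]; [0, 0, 0, 0, 4, -10, 200]; [0, 0, 0, 0, 0, 5, -15]; [0, 0, 0, 0, 0, 0, 6]] (rows listed top to bottom)

image of 1: 0
image of x: 1
image of x^2: 2x - 1
image of x^3: 3x^2 - 3x + 10
image of x^4: 4x^3 - 6x^2 + 40x + 13
image of x^5: 5x^4 - 10x^3 + 100x^2 + 65x + 76
image of x^6: 6x^5 - 15x^4 + 200x^3 + 195x^2 + 456x + 903
each image's coordinates form column j of the matrix


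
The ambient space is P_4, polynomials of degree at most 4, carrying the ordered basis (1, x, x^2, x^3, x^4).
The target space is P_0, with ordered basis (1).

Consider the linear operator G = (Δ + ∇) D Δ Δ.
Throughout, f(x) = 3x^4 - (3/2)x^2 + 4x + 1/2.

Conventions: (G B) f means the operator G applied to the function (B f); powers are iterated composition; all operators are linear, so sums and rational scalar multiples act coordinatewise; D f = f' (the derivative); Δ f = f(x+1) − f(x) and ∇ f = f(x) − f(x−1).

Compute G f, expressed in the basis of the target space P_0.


Δ f = 12x^3 + 18x^2 + 9x + 11/2
Δ Δ f = 36x^2 + 72x + 39
D (Δ Δ) f = 72x + 72
Δ D (Δ Δ) f = 72
∇ D (Δ Δ) f = 72
(Δ + ∇) D (Δ Δ) f = 144

the image equals g(x) = 144


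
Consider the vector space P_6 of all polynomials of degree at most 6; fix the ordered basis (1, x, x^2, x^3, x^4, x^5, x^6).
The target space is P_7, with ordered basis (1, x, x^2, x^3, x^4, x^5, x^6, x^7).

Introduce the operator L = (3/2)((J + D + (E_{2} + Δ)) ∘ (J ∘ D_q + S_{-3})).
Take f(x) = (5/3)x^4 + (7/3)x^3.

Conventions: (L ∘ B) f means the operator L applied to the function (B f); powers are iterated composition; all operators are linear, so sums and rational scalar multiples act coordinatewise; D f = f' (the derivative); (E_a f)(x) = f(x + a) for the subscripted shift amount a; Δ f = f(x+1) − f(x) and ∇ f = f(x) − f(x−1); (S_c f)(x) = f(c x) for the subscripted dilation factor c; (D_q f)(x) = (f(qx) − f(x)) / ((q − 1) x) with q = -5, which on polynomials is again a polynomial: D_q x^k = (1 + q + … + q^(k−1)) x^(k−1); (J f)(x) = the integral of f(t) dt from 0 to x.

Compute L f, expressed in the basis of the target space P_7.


the image equals g(x) = (55/2)x^5 + 120x^4 + 2130x^3 + 3285x^2 + 3900x + 3415/2

D_q f = -(520/3)x^3 + 49x^2
J D_q f = -(130/3)x^4 + (49/3)x^3
S_{-3} f = 135x^4 - 63x^3
(J ∘ D_q + S_{-3}) f = (275/3)x^4 - (140/3)x^3
J (J ∘ D_q + S_{-3}) f = (55/3)x^5 - (35/3)x^4
D (J ∘ D_q + S_{-3}) f = (1100/3)x^3 - 140x^2
E_{2} (J ∘ D_q + S_{-3}) f = (275/3)x^4 + (2060/3)x^3 + 1920x^2 + (7120/3)x + 3280/3
Δ (J ∘ D_q + S_{-3}) f = (1100/3)x^3 + 410x^2 + (680/3)x + 45
(E_{2} + Δ) (J ∘ D_q + S_{-3}) f = (275/3)x^4 + (3160/3)x^3 + 2330x^2 + 2600x + 3415/3
(J + D + (E_{2} + Δ)) (J ∘ D_q + S_{-3}) f = (55/3)x^5 + 80x^4 + 1420x^3 + 2190x^2 + 2600x + 3415/3
((3/2)((J + D + (E_{2} + Δ)) ∘ (J ∘ D_q + S_{-3}))) f = (55/2)x^5 + 120x^4 + 2130x^3 + 3285x^2 + 3900x + 3415/2


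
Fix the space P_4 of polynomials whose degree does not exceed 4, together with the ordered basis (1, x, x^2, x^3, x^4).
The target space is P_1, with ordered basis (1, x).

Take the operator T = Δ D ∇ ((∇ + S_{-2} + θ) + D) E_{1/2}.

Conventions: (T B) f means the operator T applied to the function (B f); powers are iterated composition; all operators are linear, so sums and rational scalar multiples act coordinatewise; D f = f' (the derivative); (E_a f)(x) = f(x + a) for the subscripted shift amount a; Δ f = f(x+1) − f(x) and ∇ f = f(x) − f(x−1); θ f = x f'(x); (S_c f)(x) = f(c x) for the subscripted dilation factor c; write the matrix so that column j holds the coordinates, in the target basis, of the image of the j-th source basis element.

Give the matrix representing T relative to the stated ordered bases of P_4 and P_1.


image of 1: 0
image of x: 0
image of x^2: 0
image of x^3: -30
image of x^4: 480x - 12
each image's coordinates form column j of the matrix

the matrix is [[0, 0, 0, -30, -12]; [0, 0, 0, 0, 480]] (rows listed top to bottom)


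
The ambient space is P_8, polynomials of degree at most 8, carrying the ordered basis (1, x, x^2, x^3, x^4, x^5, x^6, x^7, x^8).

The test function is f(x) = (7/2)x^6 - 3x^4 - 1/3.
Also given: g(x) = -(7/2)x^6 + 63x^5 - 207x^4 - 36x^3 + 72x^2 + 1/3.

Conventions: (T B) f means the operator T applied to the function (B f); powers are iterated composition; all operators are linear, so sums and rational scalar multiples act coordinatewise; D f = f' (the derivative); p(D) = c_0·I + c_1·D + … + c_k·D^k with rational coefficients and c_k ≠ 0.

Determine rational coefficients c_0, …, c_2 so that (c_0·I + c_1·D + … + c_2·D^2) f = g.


p(D) = -I + 3·D − 2·D^2, i.e. c_0 = -1, c_1 = 3, c_2 = -2

D^0 f = (7/2)x^6 - 3x^4 - 1/3
D^1 f = 21x^5 - 12x^3
D^2 f = 105x^4 - 36x^2
matching coefficients of g against c_0 f + c_1 Df + … from the top degree down determines the c_i
solution: c_0 = -1, c_1 = 3, c_2 = -2


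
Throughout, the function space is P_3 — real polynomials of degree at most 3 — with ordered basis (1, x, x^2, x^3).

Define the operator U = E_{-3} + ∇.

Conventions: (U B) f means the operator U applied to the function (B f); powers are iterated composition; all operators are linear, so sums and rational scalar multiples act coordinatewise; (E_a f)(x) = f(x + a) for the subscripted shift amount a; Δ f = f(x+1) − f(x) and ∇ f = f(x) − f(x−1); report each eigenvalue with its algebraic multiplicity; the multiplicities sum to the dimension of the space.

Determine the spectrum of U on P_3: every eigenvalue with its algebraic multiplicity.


image of 1: 1
image of x: x - 2
image of x^2: x^2 - 4x + 8
image of x^3: x^3 - 6x^2 + 24x - 26
the matrix is upper triangular; its diagonal is (1, 1, 1, 1)
for a triangular matrix the eigenvalues are the diagonal entries, with algebraic multiplicity their repetition count

λ = 1 (multiplicity 4)


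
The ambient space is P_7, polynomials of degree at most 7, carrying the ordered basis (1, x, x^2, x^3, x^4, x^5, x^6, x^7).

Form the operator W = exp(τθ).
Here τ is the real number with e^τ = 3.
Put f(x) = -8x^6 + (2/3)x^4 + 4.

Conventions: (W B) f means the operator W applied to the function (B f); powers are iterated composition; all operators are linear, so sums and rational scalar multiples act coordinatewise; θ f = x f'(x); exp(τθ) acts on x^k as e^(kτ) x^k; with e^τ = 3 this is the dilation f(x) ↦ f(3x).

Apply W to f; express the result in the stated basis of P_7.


exp(τθ) x^k = e^(kτ) x^k; with e^τ = 3 this sends x^k to 3^k x^k
x^4 ↦ 81 x^4
x^6 ↦ 729 x^6
applying this coordinatewise to f: exp(τθ) f = -5832x^6 + 54x^4 + 4

g(x) = -5832x^6 + 54x^4 + 4


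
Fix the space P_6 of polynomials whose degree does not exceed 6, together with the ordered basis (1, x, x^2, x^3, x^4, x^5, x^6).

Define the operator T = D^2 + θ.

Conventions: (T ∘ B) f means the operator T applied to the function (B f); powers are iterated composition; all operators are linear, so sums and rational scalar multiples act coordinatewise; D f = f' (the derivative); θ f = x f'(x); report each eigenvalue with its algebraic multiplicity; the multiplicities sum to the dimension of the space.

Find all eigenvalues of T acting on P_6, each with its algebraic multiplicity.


λ = 0 (multiplicity 1), λ = 1 (multiplicity 1), λ = 2 (multiplicity 1), λ = 3 (multiplicity 1), λ = 4 (multiplicity 1), λ = 5 (multiplicity 1), λ = 6 (multiplicity 1)

image of 1: 0
image of x: x
image of x^2: 2x^2 + 2
image of x^3: 3x^3 + 6x
image of x^4: 4x^4 + 12x^2
image of x^5: 5x^5 + 20x^3
image of x^6: 6x^6 + 30x^4
the matrix is upper triangular; its diagonal is (0, 1, 2, 3, 4, 5, 6)
for a triangular matrix the eigenvalues are the diagonal entries, with algebraic multiplicity their repetition count


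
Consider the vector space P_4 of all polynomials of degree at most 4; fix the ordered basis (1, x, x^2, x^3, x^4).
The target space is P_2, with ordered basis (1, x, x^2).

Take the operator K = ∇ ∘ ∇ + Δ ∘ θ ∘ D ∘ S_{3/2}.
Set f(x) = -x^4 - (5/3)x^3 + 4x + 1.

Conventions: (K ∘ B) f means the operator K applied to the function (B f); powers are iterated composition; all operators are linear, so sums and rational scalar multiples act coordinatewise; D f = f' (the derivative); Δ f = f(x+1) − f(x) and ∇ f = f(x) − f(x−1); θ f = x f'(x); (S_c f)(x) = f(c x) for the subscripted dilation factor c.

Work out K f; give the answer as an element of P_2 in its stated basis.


the image equals g(x) = -(777/4)x^2 - (943/4)x - 197/2

∇ f = -4x^3 + x^2 + x + 10/3
∇ ∇ f = -12x^2 + 14x - 4
S_{3/2} f = -(81/16)x^4 - (45/8)x^3 + 6x + 1
D S_{3/2} f = -(81/4)x^3 - (135/8)x^2 + 6
θ (D ∘ S_{3/2}) f = -(243/4)x^3 - (135/4)x^2
Δ θ (D ∘ S_{3/2}) f = -(729/4)x^2 - (999/4)x - 189/2
(∇ ∘ ∇ + Δ ∘ θ ∘ D ∘ S_{3/2}) f = -(777/4)x^2 - (943/4)x - 197/2


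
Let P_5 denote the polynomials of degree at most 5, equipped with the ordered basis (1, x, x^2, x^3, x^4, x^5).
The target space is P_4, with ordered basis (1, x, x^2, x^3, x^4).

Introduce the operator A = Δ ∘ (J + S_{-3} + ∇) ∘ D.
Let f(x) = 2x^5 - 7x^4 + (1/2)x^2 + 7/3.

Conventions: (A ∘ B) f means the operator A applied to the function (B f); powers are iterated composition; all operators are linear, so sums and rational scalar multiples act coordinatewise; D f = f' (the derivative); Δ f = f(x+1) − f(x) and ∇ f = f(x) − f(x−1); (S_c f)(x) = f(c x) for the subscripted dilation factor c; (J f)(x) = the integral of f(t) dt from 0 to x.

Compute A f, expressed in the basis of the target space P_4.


D f = 10x^4 - 28x^3 + x
J D f = 2x^5 - 7x^4 + (1/2)x^2
S_{-3} D f = 810x^4 + 756x^3 - 3x
∇ D f = 40x^3 - 144x^2 + 124x - 37
(J + S_{-3} + ∇) D f = 2x^5 + 803x^4 + 796x^3 - (287/2)x^2 + 121x - 37
Δ (J + S_{-3} + ∇) D f = 10x^4 + 3232x^3 + 7226x^2 + 5323x + 3157/2

the result is g(x) = 10x^4 + 3232x^3 + 7226x^2 + 5323x + 3157/2


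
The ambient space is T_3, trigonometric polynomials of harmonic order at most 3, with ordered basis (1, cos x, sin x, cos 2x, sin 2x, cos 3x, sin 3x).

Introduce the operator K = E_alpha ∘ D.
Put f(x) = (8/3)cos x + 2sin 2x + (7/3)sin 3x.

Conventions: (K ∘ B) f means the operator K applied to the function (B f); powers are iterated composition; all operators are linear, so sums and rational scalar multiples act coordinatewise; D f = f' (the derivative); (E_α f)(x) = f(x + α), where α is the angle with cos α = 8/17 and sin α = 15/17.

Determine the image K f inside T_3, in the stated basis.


D f = -(8/3)sin x + 4cos 2x + 7cos 3x
E_alpha D f = -(40/17)cos x - (64/51)sin x - (644/289)cos 2x - (960/289)sin 2x - (34216/4913)cos 3x + (3465/4913)sin 3x

the result is g(x) = -(40/17)cos x - (64/51)sin x - (644/289)cos 2x - (960/289)sin 2x - (34216/4913)cos 3x + (3465/4913)sin 3x


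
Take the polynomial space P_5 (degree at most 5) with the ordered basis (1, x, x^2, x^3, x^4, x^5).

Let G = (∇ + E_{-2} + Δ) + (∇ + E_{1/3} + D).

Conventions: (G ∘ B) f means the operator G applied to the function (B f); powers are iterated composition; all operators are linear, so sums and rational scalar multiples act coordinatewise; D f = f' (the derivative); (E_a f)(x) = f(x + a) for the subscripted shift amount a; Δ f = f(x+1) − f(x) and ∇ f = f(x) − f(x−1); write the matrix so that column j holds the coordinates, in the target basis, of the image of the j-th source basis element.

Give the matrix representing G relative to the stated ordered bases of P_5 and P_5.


the matrix is [[2, 7/3, 28/9, -134/27, 1216/81, -7046/243]; [0, 2, 14/3, 28/3, -536/27, 6080/81]; [0, 0, 2, 7, 56/3, -1340/27]; [0, 0, 0, 2, 28/3, 280/9]; [0, 0, 0, 0, 2, 35/3]; [0, 0, 0, 0, 0, 2]] (rows listed top to bottom)

image of 1: 2
image of x: 2x + 7/3
image of x^2: 2x^2 + (14/3)x + 28/9
image of x^3: 2x^3 + 7x^2 + (28/3)x - 134/27
image of x^4: 2x^4 + (28/3)x^3 + (56/3)x^2 - (536/27)x + 1216/81
image of x^5: 2x^5 + (35/3)x^4 + (280/9)x^3 - (1340/27)x^2 + (6080/81)x - 7046/243
each image's coordinates form column j of the matrix


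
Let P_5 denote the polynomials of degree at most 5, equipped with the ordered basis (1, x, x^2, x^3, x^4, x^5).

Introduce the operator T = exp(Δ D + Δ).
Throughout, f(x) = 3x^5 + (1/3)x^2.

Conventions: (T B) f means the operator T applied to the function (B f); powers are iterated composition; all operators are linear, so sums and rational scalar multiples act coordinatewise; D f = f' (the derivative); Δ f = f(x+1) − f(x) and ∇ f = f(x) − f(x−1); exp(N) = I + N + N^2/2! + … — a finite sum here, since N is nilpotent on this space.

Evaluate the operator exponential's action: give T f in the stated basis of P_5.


order-1 term: 15x^4 + 90x^3 + 120x^2 + (227/3)x + 19
order-2 term: 30x^3 + 270x^2 + 645x + 1306/3
order-3 term: 30x^2 + 270x + 525
order-4 term: 15x + 90
order-5 term: 3
the series for exp(Δ D + Δ) f terminates at order 5
exp(Δ D + Δ) f = 3x^5 + 15x^4 + 120x^3 + (1261/3)x^2 + (3017/3)x + 3217/3

the result is g(x) = 3x^5 + 15x^4 + 120x^3 + (1261/3)x^2 + (3017/3)x + 3217/3


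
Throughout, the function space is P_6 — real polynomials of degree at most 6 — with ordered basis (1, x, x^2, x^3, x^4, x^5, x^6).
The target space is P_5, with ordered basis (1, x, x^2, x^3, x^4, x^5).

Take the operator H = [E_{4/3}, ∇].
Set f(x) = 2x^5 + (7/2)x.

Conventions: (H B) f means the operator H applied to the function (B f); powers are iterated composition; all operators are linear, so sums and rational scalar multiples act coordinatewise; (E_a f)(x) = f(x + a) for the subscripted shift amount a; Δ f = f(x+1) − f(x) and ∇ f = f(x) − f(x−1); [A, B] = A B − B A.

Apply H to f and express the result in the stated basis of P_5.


the result is g(x) = 0

∇ f = 10x^4 - 20x^3 + 20x^2 - 10x + 11/2
E_{4/3} ∇ f = 10x^4 + (100/3)x^3 + (140/3)x^2 + (850/27)x + 1931/162
E_{4/3} f = 2x^5 + (40/3)x^4 + (320/9)x^3 + (1280/27)x^2 + (5687/162)x + 3182/243
∇ E_{4/3} f = 10x^4 + (100/3)x^3 + (140/3)x^2 + (850/27)x + 1931/162
[E_{4/3}, ∇] f = 0


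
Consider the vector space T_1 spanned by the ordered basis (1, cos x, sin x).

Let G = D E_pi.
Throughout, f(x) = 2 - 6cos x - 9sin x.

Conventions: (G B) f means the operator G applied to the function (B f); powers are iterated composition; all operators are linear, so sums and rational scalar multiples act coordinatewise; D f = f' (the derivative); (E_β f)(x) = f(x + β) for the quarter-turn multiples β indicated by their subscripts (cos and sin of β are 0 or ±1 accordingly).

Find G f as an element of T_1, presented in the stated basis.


the result is g(x) = 9cos x - 6sin x

E_pi f = 2 + 6cos x + 9sin x
D E_pi f = 9cos x - 6sin x


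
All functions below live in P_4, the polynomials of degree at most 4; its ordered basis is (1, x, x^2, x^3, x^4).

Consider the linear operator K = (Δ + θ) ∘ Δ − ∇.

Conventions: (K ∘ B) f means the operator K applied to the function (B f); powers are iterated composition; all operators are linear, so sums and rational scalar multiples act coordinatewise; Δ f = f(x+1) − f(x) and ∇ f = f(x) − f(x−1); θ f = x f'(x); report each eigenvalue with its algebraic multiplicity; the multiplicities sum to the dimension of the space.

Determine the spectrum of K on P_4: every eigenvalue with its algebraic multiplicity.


image of 1: 0
image of x: -1
image of x^2: 3
image of x^3: 3x^2 + 12x + 5
image of x^4: 8x^3 + 30x^2 + 24x + 15
the matrix is upper triangular; its diagonal is (0, 0, 0, 0, 0)
for a triangular matrix the eigenvalues are the diagonal entries, with algebraic multiplicity their repetition count

λ = 0 (multiplicity 5)


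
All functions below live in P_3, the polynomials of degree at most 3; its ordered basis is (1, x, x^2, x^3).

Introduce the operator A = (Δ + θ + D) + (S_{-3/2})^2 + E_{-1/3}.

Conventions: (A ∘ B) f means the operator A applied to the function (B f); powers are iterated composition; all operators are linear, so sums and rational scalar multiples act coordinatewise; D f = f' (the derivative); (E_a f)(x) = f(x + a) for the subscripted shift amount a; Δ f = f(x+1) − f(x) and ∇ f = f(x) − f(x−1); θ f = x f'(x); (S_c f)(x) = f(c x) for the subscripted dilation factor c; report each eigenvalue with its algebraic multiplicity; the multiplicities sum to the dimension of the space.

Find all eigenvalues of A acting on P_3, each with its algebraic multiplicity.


λ = 2 (multiplicity 1), λ = 17/4 (multiplicity 1), λ = 129/16 (multiplicity 1), λ = 985/64 (multiplicity 1)

image of 1: 2
image of x: (17/4)x + 5/3
image of x^2: (129/16)x^2 + (10/3)x + 10/9
image of x^3: (985/64)x^3 + 5x^2 + (10/3)x + 26/27
the matrix is upper triangular; its diagonal is (2, 17/4, 129/16, 985/64)
for a triangular matrix the eigenvalues are the diagonal entries, with algebraic multiplicity their repetition count


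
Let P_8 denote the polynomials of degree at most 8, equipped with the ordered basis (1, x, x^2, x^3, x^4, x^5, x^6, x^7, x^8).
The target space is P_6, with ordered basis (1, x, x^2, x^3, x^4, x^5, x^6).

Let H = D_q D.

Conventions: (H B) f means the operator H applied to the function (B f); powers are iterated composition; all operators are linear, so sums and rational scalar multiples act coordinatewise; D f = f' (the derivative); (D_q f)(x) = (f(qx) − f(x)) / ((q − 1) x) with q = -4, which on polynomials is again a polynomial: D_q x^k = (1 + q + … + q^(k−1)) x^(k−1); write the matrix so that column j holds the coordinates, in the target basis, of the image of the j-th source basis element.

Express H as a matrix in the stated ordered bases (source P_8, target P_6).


the matrix is [[0, 0, 2, 0, 0, 0, 0, 0, 0]; [0, 0, 0, -9, 0, 0, 0, 0, 0]; [0, 0, 0, 0, 52, 0, 0, 0, 0]; [0, 0, 0, 0, 0, -255, 0, 0, 0]; [0, 0, 0, 0, 0, 0, 1230, 0, 0]; [0, 0, 0, 0, 0, 0, 0, -5733, 0]; [0, 0, 0, 0, 0, 0, 0, 0, 26216]] (rows listed top to bottom)

image of 1: 0
image of x: 0
image of x^2: 2
image of x^3: -9x
image of x^4: 52x^2
image of x^5: -255x^3
image of x^6: 1230x^4
image of x^7: -5733x^5
image of x^8: 26216x^6
each image's coordinates form column j of the matrix


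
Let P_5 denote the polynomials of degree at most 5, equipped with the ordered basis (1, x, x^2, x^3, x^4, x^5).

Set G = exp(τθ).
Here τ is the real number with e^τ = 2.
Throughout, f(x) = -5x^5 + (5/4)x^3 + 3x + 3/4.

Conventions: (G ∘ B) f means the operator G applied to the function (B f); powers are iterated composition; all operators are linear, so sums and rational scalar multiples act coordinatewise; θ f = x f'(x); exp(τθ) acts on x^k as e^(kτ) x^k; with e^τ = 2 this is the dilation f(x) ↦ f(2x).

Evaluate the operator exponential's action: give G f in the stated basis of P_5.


the image equals g(x) = -160x^5 + 10x^3 + 6x + 3/4

exp(τθ) x^k = e^(kτ) x^k; with e^τ = 2 this sends x^k to 2^k x^k
x ↦ 2 x
x^3 ↦ 8 x^3
x^5 ↦ 32 x^5
applying this coordinatewise to f: exp(τθ) f = -160x^5 + 10x^3 + 6x + 3/4


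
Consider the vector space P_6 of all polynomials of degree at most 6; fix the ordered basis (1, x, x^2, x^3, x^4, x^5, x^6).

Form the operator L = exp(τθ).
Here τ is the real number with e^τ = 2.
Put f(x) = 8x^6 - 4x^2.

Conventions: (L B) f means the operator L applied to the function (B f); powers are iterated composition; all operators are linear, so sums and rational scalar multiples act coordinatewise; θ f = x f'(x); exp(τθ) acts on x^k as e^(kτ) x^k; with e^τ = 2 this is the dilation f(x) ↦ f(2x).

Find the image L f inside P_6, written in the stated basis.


exp(τθ) x^k = e^(kτ) x^k; with e^τ = 2 this sends x^k to 2^k x^k
x^2 ↦ 4 x^2
x^6 ↦ 64 x^6
applying this coordinatewise to f: exp(τθ) f = 512x^6 - 16x^2

the result is g(x) = 512x^6 - 16x^2


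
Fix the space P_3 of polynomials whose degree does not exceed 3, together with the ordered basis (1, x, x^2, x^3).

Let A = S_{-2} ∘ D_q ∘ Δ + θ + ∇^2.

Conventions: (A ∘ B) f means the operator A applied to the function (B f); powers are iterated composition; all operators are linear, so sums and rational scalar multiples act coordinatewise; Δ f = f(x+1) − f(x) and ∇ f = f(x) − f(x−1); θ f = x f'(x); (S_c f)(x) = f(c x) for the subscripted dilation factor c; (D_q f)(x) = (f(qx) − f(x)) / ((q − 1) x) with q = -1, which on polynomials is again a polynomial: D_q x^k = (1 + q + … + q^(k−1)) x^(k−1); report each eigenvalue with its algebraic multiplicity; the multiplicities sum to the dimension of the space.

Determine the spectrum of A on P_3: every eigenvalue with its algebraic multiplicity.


λ = 0 (multiplicity 1), λ = 1 (multiplicity 1), λ = 2 (multiplicity 1), λ = 3 (multiplicity 1)

image of 1: 0
image of x: x
image of x^2: 2x^2 + 4
image of x^3: 3x^3 + 6x - 3
the matrix is upper triangular; its diagonal is (0, 1, 2, 3)
for a triangular matrix the eigenvalues are the diagonal entries, with algebraic multiplicity their repetition count


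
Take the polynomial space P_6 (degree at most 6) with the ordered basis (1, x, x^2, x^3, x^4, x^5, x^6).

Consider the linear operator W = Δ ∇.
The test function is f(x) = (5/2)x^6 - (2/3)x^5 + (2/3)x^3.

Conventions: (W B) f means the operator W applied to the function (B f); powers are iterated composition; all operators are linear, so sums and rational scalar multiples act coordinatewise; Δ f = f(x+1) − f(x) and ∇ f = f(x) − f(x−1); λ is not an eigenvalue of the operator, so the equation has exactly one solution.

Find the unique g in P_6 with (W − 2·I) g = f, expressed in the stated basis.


write g with unknown coordinates in the stated basis and equate coefficients in (W − 2·I) g = f
solving from the highest basis element down gives g = -(5/4)x^6 + (1/3)x^5 - (75/4)x^4 + 3x^3 - (525/4)x^2 + (32/3)x - 605/4
check: W g = -(75/2)x^4 + (20/3)x^3 - (525/2)x^2 + (64/3)x - 605/2
so W g − 2·g = (5/2)x^6 - (2/3)x^5 + (2/3)x^3 = f ✓

the result is g(x) = -(5/4)x^6 + (1/3)x^5 - (75/4)x^4 + 3x^3 - (525/4)x^2 + (32/3)x - 605/4


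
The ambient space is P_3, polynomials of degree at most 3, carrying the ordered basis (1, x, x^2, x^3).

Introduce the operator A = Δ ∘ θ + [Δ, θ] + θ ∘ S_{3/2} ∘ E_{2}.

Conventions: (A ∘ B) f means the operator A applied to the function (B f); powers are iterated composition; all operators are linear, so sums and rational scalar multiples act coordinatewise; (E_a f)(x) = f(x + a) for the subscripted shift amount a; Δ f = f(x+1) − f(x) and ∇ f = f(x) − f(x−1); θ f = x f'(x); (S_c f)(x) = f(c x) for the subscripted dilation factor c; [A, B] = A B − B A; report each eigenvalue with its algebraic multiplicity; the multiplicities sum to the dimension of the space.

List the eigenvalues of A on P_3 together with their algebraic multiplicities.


λ = 0 (multiplicity 1), λ = 3/2 (multiplicity 1), λ = 9/2 (multiplicity 1), λ = 81/8 (multiplicity 1)

image of 1: 0
image of x: (3/2)x + 2
image of x^2: (9/2)x^2 + 12x + 4
image of x^3: (81/8)x^3 + 39x^2 + 33x + 6
the matrix is upper triangular; its diagonal is (0, 3/2, 9/2, 81/8)
for a triangular matrix the eigenvalues are the diagonal entries, with algebraic multiplicity their repetition count


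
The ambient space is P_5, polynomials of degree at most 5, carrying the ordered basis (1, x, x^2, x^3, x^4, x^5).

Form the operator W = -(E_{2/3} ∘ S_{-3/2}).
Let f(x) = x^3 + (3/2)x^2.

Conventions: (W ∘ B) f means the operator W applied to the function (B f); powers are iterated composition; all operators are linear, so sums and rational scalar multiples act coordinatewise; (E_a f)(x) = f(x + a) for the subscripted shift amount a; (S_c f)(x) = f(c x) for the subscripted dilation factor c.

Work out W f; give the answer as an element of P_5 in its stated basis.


S_{-3/2} f = -(27/8)x^3 + (27/8)x^2
E_{2/3} S_{-3/2} f = -(27/8)x^3 - (27/8)x^2 + 1/2
(-(E_{2/3} ∘ S_{-3/2})) f = (27/8)x^3 + (27/8)x^2 - 1/2

g(x) = (27/8)x^3 + (27/8)x^2 - 1/2


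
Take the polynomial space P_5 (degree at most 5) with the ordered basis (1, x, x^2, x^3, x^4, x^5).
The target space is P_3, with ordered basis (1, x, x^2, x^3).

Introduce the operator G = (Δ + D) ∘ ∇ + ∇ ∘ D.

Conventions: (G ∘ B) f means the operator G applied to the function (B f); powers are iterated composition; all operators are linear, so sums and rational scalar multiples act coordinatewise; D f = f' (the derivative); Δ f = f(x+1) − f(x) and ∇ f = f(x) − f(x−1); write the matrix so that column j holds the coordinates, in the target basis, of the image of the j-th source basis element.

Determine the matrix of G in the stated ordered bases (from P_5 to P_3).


the matrix is [[0, 0, 6, -6, 10, -10]; [0, 0, 0, 18, -24, 50]; [0, 0, 0, 0, 36, -60]; [0, 0, 0, 0, 0, 60]] (rows listed top to bottom)

image of 1: 0
image of x: 0
image of x^2: 6
image of x^3: 18x - 6
image of x^4: 36x^2 - 24x + 10
image of x^5: 60x^3 - 60x^2 + 50x - 10
each image's coordinates form column j of the matrix


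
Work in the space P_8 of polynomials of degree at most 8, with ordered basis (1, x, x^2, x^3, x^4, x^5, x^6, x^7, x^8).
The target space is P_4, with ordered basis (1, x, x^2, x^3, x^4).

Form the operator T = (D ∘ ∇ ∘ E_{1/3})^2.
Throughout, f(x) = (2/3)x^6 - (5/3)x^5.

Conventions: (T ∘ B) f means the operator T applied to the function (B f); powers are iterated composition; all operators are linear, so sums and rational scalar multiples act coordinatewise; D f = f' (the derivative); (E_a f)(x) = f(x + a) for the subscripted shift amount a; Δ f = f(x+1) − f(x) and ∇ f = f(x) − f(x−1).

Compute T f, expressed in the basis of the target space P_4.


the image equals g(x) = 240x^2 - 360x + 400/3

E_{1/3} f = (2/3)x^6 - (1/3)x^5 - (5/3)x^4 - (110/81)x^3 - (40/81)x^2 - (7/81)x - 13/2187
∇ E_{1/3} f = 4x^5 - (35/3)x^4 + 10x^3 - (200/27)x^2 + (169/81)x - 23/81
D ∇ E_{1/3} f = 20x^4 - (140/3)x^3 + 30x^2 - (400/27)x + 169/81
E_{1/3} (D ∘ ∇ ∘ E_{1/3}) f = 20x^4 - 20x^3 - (10/3)x^2 - (200/27)x - 1
∇ E_{1/3} (D ∘ ∇ ∘ E_{1/3}) f = 80x^3 - 180x^2 + (400/3)x - 1190/27
D ∇ E_{1/3} (D ∘ ∇ ∘ E_{1/3}) f = 240x^2 - 360x + 400/3


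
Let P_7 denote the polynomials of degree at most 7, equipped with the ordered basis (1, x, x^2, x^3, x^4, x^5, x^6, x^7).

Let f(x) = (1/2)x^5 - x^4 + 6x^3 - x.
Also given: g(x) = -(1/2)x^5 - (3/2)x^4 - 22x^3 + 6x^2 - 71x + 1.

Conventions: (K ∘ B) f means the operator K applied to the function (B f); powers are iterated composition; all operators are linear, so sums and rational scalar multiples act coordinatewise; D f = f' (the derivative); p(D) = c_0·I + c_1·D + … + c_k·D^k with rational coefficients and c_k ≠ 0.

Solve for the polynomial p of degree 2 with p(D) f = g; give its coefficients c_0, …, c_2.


p(D) = -I − D − 2·D^2, i.e. c_0 = -1, c_1 = -1, c_2 = -2

D^0 f = (1/2)x^5 - x^4 + 6x^3 - x
D^1 f = (5/2)x^4 - 4x^3 + 18x^2 - 1
D^2 f = 10x^3 - 12x^2 + 36x
matching coefficients of g against c_0 f + c_1 Df + … from the top degree down determines the c_i
solution: c_0 = -1, c_1 = -1, c_2 = -2


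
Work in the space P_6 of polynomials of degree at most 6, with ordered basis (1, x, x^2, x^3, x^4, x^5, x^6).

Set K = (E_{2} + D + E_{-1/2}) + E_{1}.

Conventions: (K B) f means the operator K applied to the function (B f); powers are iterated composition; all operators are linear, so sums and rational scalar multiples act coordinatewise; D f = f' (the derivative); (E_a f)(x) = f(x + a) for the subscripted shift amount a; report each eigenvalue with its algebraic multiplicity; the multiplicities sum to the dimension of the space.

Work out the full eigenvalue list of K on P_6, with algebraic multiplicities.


λ = 3 (multiplicity 7)

image of 1: 3
image of x: 3x + 7/2
image of x^2: 3x^2 + 7x + 21/4
image of x^3: 3x^3 + (21/2)x^2 + (63/4)x + 71/8
image of x^4: 3x^4 + 14x^3 + (63/2)x^2 + (71/2)x + 273/16
image of x^5: 3x^5 + (35/2)x^4 + (105/2)x^3 + (355/4)x^2 + (1365/16)x + 1055/32
image of x^6: 3x^6 + 21x^5 + (315/4)x^4 + (355/2)x^3 + (4095/16)x^2 + (3165/16)x + 4161/64
the matrix is upper triangular; its diagonal is (3, 3, 3, 3, 3, 3, 3)
for a triangular matrix the eigenvalues are the diagonal entries, with algebraic multiplicity their repetition count


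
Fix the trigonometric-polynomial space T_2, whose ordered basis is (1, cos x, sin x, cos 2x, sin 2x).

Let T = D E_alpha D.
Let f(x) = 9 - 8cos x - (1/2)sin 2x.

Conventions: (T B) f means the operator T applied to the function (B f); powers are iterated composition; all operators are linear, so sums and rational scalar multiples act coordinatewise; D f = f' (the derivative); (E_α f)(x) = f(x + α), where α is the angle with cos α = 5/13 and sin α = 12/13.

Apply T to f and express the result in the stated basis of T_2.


g(x) = (40/13)cos x - (96/13)sin x + (240/169)cos 2x - (238/169)sin 2x

D f = 8sin x - cos 2x
E_alpha D f = (96/13)cos x + (40/13)sin x + (119/169)cos 2x + (120/169)sin 2x
D E_alpha D f = (40/13)cos x - (96/13)sin x + (240/169)cos 2x - (238/169)sin 2x
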